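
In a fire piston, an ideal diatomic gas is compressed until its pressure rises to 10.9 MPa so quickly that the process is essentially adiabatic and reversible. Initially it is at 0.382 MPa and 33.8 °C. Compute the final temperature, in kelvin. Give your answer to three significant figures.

T₂ ≈ 800 K

Along an adiabat T P^((1−γ)/γ) is constant, so T₂ = T₁ (P₂/P₁)^((γ−1)/γ).
For a diatomic ideal gas γ = 7/5, so (γ−1)/γ = 2/7.
T₁ = 33.8 °C = 306.9 K.
T₂ = 306.9 × (10.9/0.382)^(2/7) = 799.6 K.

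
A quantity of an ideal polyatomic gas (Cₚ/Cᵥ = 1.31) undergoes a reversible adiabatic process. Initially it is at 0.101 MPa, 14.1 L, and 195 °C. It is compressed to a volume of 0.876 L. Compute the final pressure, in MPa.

Since PV^γ is constant along a reversible adiabat, P₂ = P₁ (V₁/V₂)^γ.
P₂ = 0.101 × (14.1/0.876)^(1.31) = 3.847 MPa.

P₂ ≈ 3.85 MPa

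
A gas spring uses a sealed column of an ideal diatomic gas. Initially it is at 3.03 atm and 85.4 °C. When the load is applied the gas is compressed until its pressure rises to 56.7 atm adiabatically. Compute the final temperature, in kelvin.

T₂ ≈ 828 K

Adiabatic: T₂/T₁ = (P₂/P₁)^((γ−1)/γ).
For a diatomic ideal gas γ = 7/5, so (γ−1)/γ = 2/7.
T₁ = 85.4 °C = 358.5 K.
T₂ = 358.5 × (56.7/3.03)^(2/7) = 828 K.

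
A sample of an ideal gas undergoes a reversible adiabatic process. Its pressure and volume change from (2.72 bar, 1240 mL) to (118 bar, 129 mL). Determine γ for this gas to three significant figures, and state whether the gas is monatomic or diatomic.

γ ≈ 1.67; monatomic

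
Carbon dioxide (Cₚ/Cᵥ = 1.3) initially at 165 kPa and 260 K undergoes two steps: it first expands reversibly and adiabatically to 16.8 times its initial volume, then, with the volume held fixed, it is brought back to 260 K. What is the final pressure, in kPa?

P₃ ≈ 9.82 kPa

Adiabatic step (PV^γ = const): P₂ = 165×(1/16.8)^(1.3) = 4.213 kPa; T₂ = 260×(1/16.8)^(0.3) = 111.5 K.
Isochoric: P₃ = P₂(T₃/T₂) = 4.213 × (260/111.5) = 9.821 kPa.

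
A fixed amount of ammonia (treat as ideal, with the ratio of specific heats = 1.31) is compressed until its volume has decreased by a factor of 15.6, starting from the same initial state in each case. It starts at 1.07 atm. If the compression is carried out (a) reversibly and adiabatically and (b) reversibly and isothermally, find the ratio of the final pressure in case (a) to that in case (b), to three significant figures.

P_adiabatic / P_isothermal ≈ 2.34

Isothermal: P_b = P₁(V₁/V₂) = 1.07×15.6.
Adiabatic: P_a = P₁(V₁/V₂)^γ = 1.07×15.6^(1.31).
P_a/P_b = (V₁/V₂)^(γ−1) = 15.6^(0.31) = 2.344.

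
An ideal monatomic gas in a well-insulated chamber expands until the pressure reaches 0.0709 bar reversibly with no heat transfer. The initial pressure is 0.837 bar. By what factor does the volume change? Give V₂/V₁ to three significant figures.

V₂/V₁ ≈ 4.40

From PV^γ = const, V₂/V₁ = (P₁/P₂)^(1/γ).
For a monatomic ideal gas γ = 5/3.
V₂/V₁ = (0.837/0.0709)^(3/5) = 4.398.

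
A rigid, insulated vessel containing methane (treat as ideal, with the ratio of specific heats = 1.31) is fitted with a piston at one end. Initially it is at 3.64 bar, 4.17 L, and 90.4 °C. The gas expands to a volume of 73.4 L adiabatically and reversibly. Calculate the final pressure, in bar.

Since PV^γ is constant along a reversible adiabat, P₂ = P₁ (V₁/V₂)^γ.
P₂ = 3.64 × (4.17/73.4)^(1.31) = 0.085 bar.

P₂ ≈ 0.0850 bar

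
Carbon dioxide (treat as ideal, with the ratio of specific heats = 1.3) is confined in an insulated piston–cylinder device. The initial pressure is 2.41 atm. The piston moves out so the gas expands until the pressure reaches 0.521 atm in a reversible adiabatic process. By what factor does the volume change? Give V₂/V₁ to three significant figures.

V₂/V₁ ≈ 3.25

From PV^γ = const, V₂/V₁ = (P₁/P₂)^(1/γ).
V₂/V₁ = (2.41/0.521)^(0.769) = 3.248.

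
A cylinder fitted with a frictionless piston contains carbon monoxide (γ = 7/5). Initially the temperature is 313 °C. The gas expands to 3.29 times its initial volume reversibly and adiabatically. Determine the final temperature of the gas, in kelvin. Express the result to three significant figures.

T₂ ≈ 364 K

For a reversible adiabat TV^(γ−1) is constant, so T₂ = T₁ (V₁/V₂)^(γ−1).
T₁ = 313 °C = 586.1 K.
T₂ = 586.1 × (1/3.29)^(2/5) = 364 K.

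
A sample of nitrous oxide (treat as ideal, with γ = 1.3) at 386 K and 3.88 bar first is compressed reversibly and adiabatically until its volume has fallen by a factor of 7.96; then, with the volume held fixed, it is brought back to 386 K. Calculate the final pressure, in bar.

Adiabatic step (PV^γ = const): P₂ = 3.88×7.96^(1.3) = 57.55 bar; T₂ = 386×7.96^(0.3) = 719.2 K.
Isochoric: P₃ = P₂(T₃/T₂) = 57.55 × (386/719.2) = 30.88 bar.

P₃ ≈ 30.9 bar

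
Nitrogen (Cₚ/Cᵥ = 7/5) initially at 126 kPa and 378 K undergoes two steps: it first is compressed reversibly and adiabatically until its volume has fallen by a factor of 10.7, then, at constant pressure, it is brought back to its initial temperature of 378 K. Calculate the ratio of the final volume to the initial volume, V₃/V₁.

V₃/V₁ ≈ 0.0362

Adiabatic step: V₂/V₁ = 0.09346; T₂ = T₁·10.7^(2/5) = 975.5 K.
Isobaric step: V₃/V₂ = T₃/T₂ = 378/975.5.
V₃/V₁ = (V₂/V₁)(V₃/V₂) = 0.09346 × (378/975.5) = 0.03621.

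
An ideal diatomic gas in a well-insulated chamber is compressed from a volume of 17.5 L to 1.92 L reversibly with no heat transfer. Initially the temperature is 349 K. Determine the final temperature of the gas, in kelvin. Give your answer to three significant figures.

Adiabatic: T₁V₁^(γ−1) = T₂V₂^(γ−1) ⇒ T₂ = T₁ (V₁/V₂)^(γ−1).
For a diatomic ideal gas γ = 7/5, so γ−1 = 2/5.
T₂ = 349 × (17.5/1.92)^(2/5) = 844.7 K.

T₂ ≈ 845 K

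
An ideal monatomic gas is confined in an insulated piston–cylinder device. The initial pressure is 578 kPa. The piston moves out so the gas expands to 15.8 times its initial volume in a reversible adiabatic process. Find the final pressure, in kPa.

P₂ ≈ 5.81 kPa

Since PV^γ is constant along a reversible adiabat, P₂ = P₁ (V₁/V₂)^γ.
For a monatomic ideal gas γ = 5/3.
P₂ = 578 × (1/15.8)^(5/3) = 5.81 kPa.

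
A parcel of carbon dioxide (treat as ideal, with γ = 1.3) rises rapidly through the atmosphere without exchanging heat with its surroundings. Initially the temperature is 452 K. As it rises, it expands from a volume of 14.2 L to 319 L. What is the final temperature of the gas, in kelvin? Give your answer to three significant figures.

For a reversible adiabat TV^(γ−1) is constant, so T₂ = T₁ (V₁/V₂)^(γ−1).
T₂ = 452 × (14.2/319)^(0.3) = 177.7 K.

T₂ ≈ 178 K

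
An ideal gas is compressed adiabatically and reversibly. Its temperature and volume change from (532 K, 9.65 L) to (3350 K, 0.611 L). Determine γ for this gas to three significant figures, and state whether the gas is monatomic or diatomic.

γ ≈ 1.67; monatomic

TV^(γ−1) = const ⇒ γ − 1 = ln(T₂/T₁) / ln(V₁/V₂).
γ = 1 + ln(3350/532) / ln(9.65/0.611) = 1.667.
γ ≈ 1.67 is close to 5/3, so the gas is monatomic.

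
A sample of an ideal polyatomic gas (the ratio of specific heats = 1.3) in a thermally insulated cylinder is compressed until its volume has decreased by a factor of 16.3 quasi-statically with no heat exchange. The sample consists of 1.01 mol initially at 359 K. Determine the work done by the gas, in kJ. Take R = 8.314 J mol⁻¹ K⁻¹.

W ≈ -13.2 kJ

Adiabatic: T₁V₁^(γ−1) = T₂V₂^(γ−1) ⇒ T₂ = T₁ (V₁/V₂)^(γ−1).
T₂ = 359 × 16.3^(0.3) = 829.4 K.
Q = 0, so ΔU = W_on_gas = nCᵥΔT with Cᵥ = R/(γ−1) = 27.71 J/(mol·K).
ΔU = 1.01 × 27.71 × (829.4 − 359) = 13170 J.
Work done by the gas = −ΔU = -13170 J.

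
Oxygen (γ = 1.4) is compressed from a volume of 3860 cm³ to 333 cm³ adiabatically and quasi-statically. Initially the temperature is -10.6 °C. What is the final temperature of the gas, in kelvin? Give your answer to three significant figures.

T₂ ≈ 700 K

Adiabatic: T₁V₁^(γ−1) = T₂V₂^(γ−1) ⇒ T₂ = T₁ (V₁/V₂)^(γ−1).
T₁ = -10.6 °C = 262.5 K.
T₂ = 262.5 × (3860/333)^(0.4) = 699.6 K.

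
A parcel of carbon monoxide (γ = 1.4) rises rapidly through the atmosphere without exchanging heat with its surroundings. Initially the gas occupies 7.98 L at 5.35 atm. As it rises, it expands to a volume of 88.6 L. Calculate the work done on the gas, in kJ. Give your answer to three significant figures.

W ≈ -6.69 kJ

P₂ = P₁(V₁/V₂)^γ = 5.35×(7.98/88.6)^(1.4) = 0.184 atm.
For a reversible adiabat, W_by_gas = (P₁V₁ − P₂V₂)/(γ−1).
W_by = (542100×0.00798 − 18640×0.0886) / (0.4) = 6686 J.
W_on_gas = −W_by = -6686 J.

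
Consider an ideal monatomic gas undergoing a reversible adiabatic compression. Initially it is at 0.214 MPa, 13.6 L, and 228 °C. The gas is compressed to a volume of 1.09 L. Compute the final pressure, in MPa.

P₂ ≈ 14.4 MPa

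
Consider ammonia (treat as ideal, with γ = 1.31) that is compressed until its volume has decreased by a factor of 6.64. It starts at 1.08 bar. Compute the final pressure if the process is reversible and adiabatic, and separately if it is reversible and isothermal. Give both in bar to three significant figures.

adiabatic: 12.9 bar; isothermal: 7.17 bar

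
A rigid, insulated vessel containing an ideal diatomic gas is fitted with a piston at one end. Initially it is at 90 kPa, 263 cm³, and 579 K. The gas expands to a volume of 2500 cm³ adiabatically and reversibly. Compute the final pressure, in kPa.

P₂ ≈ 3.85 kPa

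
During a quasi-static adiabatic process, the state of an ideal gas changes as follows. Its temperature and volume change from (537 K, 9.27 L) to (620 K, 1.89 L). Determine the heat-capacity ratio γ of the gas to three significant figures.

γ ≈ 1.09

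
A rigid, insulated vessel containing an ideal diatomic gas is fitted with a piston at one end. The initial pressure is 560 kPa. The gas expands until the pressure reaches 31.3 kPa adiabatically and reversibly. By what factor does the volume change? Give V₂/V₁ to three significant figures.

V₂/V₁ ≈ 7.85

From PV^γ = const, V₂/V₁ = (P₁/P₂)^(1/γ).
For a diatomic ideal gas γ = 7/5.
V₂/V₁ = (560/31.3)^(5/7) = 7.848.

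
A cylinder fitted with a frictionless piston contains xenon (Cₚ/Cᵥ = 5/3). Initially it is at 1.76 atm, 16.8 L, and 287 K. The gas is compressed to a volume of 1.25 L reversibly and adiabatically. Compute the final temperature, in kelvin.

T₂ ≈ 1620 K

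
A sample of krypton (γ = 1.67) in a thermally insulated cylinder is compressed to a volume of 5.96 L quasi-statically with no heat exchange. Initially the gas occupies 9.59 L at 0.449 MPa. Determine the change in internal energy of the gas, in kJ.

ΔU ≈ 2.41 kJ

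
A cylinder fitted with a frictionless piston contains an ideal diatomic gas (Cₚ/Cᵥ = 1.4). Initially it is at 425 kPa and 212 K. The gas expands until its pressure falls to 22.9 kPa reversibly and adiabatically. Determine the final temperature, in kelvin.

Along an adiabat T P^((1−γ)/γ) is constant, so T₂ = T₁ (P₂/P₁)^((γ−1)/γ).
T₂ = 212 × (22.9/425)^(0.286) = 92.02 K.

T₂ ≈ 92.0 K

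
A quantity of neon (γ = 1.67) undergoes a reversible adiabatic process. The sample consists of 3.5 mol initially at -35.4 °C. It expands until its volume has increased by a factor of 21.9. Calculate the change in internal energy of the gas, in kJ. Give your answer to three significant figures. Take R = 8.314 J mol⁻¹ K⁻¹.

ΔU ≈ -9.02 kJ

Adiabatic: T₁V₁^(γ−1) = T₂V₂^(γ−1) ⇒ T₂ = T₁ (V₁/V₂)^(γ−1).
T₁ = -35.4 °C = 237.7 K.
T₂ = 237.7 × (1/21.9)^(0.67) = 30.06 K.
Q = 0, so ΔU = W_on_gas = nCᵥΔT with Cᵥ = R/(γ−1) = 12.41 J/(mol·K).
ΔU = 3.5 × 12.41 × (30.06 − 237.7) = -9020 J.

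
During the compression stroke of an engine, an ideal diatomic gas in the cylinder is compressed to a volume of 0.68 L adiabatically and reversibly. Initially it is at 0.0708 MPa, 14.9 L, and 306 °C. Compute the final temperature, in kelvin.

Adiabatic: T₁V₁^(γ−1) = T₂V₂^(γ−1) ⇒ T₂ = T₁ (V₁/V₂)^(γ−1).
γ = 7/5 for a diatomic ideal gas.
T₁ = 306 °C = 579.1 K.
T₂ = 579.1 × (14.9/0.68)^(2/5) = 1991 K.

T₂ ≈ 1990 K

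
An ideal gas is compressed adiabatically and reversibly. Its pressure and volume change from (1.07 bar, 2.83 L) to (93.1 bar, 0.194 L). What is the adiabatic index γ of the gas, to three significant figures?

γ ≈ 1.67

PV^γ = const ⇒ γ = ln(P₂/P₁) / ln(V₁/V₂).
γ = ln(93.1/1.07) / ln(2.83/0.194) = 1.666.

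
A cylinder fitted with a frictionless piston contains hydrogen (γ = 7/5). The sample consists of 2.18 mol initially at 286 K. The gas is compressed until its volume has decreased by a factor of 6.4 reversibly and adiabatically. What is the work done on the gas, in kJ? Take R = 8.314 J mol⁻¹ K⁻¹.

For a reversible adiabat TV^(γ−1) is constant, so T₂ = T₁ (V₁/V₂)^(γ−1).
T₂ = 286 × 6.4^(2/5) = 600.9 K.
Q = 0, so ΔU = W_on_gas = nCᵥΔT with Cᵥ = R/(γ−1) = 20.79 J/(mol·K).
ΔU = 2.18 × 20.79 × (600.9 − 286) = 14270 J.

W ≈ 14.3 kJ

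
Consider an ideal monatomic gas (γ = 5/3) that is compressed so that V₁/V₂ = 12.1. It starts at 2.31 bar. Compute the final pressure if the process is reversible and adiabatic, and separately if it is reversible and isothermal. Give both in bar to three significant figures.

Isothermal: P₂ = P₁(V₁/V₂) = 2.31×12.1 = 27.95 bar.
Adiabatic: P₂ = P₁(V₁/V₂)^γ = 2.31×12.1^(5/3) = 147.3 bar.

adiabatic: 147 bar; isothermal: 28.0 bar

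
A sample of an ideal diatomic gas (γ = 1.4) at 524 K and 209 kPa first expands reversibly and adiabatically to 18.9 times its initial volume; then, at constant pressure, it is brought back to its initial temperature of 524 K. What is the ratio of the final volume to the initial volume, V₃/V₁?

Adiabatic step: V₂/V₁ = 18.9; T₂ = T₁·(1/18.9)^(0.4) = 161.7 K.
Isobaric step: V₃/V₂ = T₃/T₂ = 524/161.7.
V₃/V₁ = (V₂/V₁)(V₃/V₂) = 18.9 × (524/161.7) = 61.24.

V₃/V₁ ≈ 61.2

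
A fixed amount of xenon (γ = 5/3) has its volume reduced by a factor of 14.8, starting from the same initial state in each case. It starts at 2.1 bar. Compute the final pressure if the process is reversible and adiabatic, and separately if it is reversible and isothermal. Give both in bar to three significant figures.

adiabatic: 187 bar; isothermal: 31.1 bar

Isothermal: P₂ = P₁(V₁/V₂) = 2.1×14.8 = 31.08 bar.
Adiabatic: P₂ = P₁(V₁/V₂)^γ = 2.1×14.8^(5/3) = 187.4 bar.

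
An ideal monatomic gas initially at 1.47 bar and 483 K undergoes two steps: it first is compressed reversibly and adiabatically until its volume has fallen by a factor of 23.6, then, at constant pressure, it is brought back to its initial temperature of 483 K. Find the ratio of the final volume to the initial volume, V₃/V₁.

V₃/V₁ ≈ 0.00515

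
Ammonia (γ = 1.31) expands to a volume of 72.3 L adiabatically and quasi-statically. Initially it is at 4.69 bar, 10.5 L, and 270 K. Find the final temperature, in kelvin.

For a reversible adiabat TV^(γ−1) is constant, so T₂ = T₁ (V₁/V₂)^(γ−1).
T₂ = 270 × (10.5/72.3)^(0.31) = 148.5 K.

T₂ ≈ 148 K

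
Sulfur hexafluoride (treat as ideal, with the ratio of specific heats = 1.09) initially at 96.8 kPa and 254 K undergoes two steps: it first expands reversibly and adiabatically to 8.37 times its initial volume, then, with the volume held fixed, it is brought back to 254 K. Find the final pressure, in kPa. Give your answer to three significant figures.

Adiabatic step (PV^γ = const): P₂ = 96.8×(1/8.37)^(1.09) = 9.552 kPa; T₂ = 254×(1/8.37)^(0.09) = 209.8 K.
Isochoric: P₃ = P₂(T₃/T₂) = 9.552 × (254/209.8) = 11.57 kPa.

P₃ ≈ 11.6 kPa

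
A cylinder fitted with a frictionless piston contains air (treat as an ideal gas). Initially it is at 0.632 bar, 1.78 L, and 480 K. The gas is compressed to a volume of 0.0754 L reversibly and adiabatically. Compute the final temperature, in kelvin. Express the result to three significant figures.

T₂ ≈ 1700 K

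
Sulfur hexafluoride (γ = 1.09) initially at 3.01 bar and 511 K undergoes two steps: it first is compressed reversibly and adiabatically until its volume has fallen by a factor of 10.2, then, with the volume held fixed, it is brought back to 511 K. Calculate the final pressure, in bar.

Adiabatic step (PV^γ = const): P₂ = 3.01×10.2^(1.09) = 37.84 bar; T₂ = 511×10.2^(0.09) = 629.8 K.
Isochoric: P₃ = P₂(T₃/T₂) = 37.84 × (511/629.8) = 30.7 bar.

P₃ ≈ 30.7 bar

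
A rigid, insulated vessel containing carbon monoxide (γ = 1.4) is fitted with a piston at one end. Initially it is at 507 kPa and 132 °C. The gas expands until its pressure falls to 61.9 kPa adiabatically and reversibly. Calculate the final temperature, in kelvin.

Adiabatic: T₂/T₁ = (P₂/P₁)^((γ−1)/γ).
T₁ = 132 °C = 405.1 K.
T₂ = 405.1 × (61.9/507)^(0.286) = 222.2 K.

T₂ ≈ 222 K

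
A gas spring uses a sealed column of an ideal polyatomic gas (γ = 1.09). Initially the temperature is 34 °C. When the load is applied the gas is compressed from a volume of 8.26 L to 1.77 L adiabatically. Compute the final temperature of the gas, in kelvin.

T₂ ≈ 353 K

For a reversible adiabat TV^(γ−1) is constant, so T₂ = T₁ (V₁/V₂)^(γ−1).
T₁ = 34 °C = 307.1 K.
T₂ = 307.1 × (8.26/1.77)^(0.09) = 352.8 K.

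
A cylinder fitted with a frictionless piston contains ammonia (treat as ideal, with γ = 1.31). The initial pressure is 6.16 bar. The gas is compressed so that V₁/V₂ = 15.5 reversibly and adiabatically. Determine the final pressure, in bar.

Since PV^γ is constant along a reversible adiabat, P₂ = P₁ (V₁/V₂)^γ.
P₂ = 6.16 × 15.5^(1.31) = 223.3 bar.

P₂ ≈ 223 bar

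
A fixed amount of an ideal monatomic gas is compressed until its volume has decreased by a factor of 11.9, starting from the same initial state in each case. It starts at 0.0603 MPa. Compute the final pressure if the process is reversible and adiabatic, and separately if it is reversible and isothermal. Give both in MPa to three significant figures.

adiabatic: 3.74 MPa; isothermal: 0.718 MPa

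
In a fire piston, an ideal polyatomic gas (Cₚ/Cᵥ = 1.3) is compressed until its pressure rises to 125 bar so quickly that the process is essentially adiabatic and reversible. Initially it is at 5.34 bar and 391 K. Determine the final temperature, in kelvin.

Along an adiabat T P^((1−γ)/γ) is constant, so T₂ = T₁ (P₂/P₁)^((γ−1)/γ).
T₂ = 391 × (125/5.34)^(0.231) = 809.4 K.

T₂ ≈ 809 K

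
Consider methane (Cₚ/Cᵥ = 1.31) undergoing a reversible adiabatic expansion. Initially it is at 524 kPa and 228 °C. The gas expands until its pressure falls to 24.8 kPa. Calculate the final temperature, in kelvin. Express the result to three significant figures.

Along an adiabat T P^((1−γ)/γ) is constant, so T₂ = T₁ (P₂/P₁)^((γ−1)/γ).
T₁ = 228 °C = 501.1 K.
T₂ = 501.1 × (24.8/524)^(0.237) = 243.5 K.

T₂ ≈ 243 K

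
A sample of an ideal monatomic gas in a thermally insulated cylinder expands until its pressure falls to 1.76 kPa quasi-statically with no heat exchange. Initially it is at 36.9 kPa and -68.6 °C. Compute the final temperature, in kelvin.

T₂ ≈ 60.6 K

Along an adiabat T P^((1−γ)/γ) is constant, so T₂ = T₁ (P₂/P₁)^((γ−1)/γ).
For a monatomic ideal gas γ = 5/3, so (γ−1)/γ = 2/5.
T₁ = -68.6 °C = 204.5 K.
T₂ = 204.5 × (1.76/36.9)^(2/5) = 60.56 K.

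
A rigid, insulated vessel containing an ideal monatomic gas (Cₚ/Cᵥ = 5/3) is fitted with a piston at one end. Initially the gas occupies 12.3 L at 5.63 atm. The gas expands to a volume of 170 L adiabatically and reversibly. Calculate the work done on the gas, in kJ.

W ≈ -8.70 kJ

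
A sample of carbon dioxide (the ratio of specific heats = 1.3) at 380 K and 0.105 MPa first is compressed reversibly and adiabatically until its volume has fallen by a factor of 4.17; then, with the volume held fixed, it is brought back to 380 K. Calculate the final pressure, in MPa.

P₃ ≈ 0.438 MPa

Adiabatic step (PV^γ = const): P₂ = 0.105×4.17^(1.3) = 0.672 MPa; T₂ = 380×4.17^(0.3) = 583.2 K.
Isochoric: P₃ = P₂(T₃/T₂) = 0.672 × (380/583.2) = 0.4378 MPa.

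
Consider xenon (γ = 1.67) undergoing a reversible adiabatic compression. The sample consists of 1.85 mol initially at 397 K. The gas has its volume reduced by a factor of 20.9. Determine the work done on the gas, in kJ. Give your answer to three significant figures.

Adiabatic: T₁V₁^(γ−1) = T₂V₂^(γ−1) ⇒ T₂ = T₁ (V₁/V₂)^(γ−1).
T₂ = 397 × 20.9^(0.67) = 3043 K.
Q = 0, so ΔU = W_on_gas = nCᵥΔT with Cᵥ = R/(γ−1) = 12.41 J/(mol·K).
ΔU = 1.85 × 12.41 × (3043 − 397) = 60740 J.

W ≈ 60.7 kJ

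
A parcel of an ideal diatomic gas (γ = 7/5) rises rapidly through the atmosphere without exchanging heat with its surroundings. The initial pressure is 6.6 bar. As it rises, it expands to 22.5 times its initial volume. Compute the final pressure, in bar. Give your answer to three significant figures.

P₂ ≈ 0.0844 bar

Since PV^γ is constant along a reversible adiabat, P₂ = P₁ (V₁/V₂)^γ.
P₂ = 6.6 × (1/22.5)^(7/5) = 0.08443 bar.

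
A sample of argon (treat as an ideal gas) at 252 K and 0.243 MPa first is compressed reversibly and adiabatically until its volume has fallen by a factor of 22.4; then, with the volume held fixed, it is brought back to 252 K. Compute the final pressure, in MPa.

P₃ ≈ 5.44 MPa

For a monatomic ideal gas γ = 5/3.
Adiabatic step (PV^γ = const): P₂ = 0.243×22.4^(5/3) = 43.25 MPa; T₂ = 252×22.4^(2/3) = 2002 K.
Isochoric: P₃ = P₂(T₃/T₂) = 43.25 × (252/2002) = 5.443 MPa.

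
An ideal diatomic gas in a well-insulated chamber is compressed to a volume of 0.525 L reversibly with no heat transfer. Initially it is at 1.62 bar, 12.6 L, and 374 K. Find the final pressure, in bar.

Since PV^γ is constant along a reversible adiabat, P₂ = P₁ (V₁/V₂)^γ.
γ = 7/5 for a diatomic ideal gas.
P₂ = 1.62 × (12.6/0.525)^(7/5) = 138.6 bar.

P₂ ≈ 139 bar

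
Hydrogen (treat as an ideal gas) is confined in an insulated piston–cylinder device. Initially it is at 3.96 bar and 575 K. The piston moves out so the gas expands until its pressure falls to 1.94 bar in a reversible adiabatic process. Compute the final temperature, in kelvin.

Along an adiabat T P^((1−γ)/γ) is constant, so T₂ = T₁ (P₂/P₁)^((γ−1)/γ).
For a diatomic ideal gas γ = 7/5, so (γ−1)/γ = 2/7.
T₂ = 575 × (1.94/3.96)^(2/7) = 469 K.

T₂ ≈ 469 K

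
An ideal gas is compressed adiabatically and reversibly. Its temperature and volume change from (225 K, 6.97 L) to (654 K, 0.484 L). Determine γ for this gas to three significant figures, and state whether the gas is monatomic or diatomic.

γ ≈ 1.40; diatomic

TV^(γ−1) = const ⇒ γ − 1 = ln(T₂/T₁) / ln(V₁/V₂).
γ = 1 + ln(654/225) / ln(6.97/0.484) = 1.4.
γ ≈ 1.40 is close to 7/5, so the gas is diatomic.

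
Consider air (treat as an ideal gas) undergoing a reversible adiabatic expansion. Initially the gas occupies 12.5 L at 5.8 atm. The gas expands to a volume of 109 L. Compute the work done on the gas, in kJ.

γ = 7/5 for a diatomic ideal gas.
P₂ = P₁(V₁/V₂)^γ = 5.8×(12.5/109)^(7/5) = 0.2797 atm.
For a reversible adiabat, W_by_gas = (P₁V₁ − P₂V₂)/(γ−1).
W_by = (587700×0.0125 − 28340×0.109) / (2/5) = 10640 J.
W_on_gas = −W_by = -10640 J.

W ≈ -10.6 kJ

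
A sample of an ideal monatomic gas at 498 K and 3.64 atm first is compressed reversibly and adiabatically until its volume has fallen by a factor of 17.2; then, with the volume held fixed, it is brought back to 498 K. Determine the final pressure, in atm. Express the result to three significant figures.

For a monatomic ideal gas γ = 5/3.
Adiabatic step (PV^γ = const): P₂ = 3.64×17.2^(5/3) = 417.2 atm; T₂ = 498×17.2^(2/3) = 3318 K.
Isochoric: P₃ = P₂(T₃/T₂) = 417.2 × (498/3318) = 62.61 atm.

P₃ ≈ 62.6 atm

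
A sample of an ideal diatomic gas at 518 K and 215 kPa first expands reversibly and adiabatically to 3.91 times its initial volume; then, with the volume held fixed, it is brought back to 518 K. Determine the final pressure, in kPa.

P₃ ≈ 55.0 kPa

For a diatomic ideal gas γ = 7/5.
Adiabatic step (PV^γ = const): P₂ = 215×(1/3.91)^(7/5) = 31.87 kPa; T₂ = 518×(1/3.91)^(2/5) = 300.2 K.
Isochoric: P₃ = P₂(T₃/T₂) = 31.87 × (518/300.2) = 54.99 kPa.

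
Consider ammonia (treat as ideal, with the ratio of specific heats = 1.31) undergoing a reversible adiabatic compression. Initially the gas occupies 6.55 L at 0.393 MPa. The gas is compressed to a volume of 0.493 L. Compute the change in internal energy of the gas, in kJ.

ΔU ≈ 10.2 kJ

P₂ = P₁(V₁/V₂)^γ = 0.393×(6.55/0.493)^(1.31) = 11.64 MPa.
For a reversible adiabat, W_by_gas = (P₁V₁ − P₂V₂)/(γ−1).
W_by = (393000×0.00655 − 1.164×10^7×0.000493) / (0.31) = -10210 J.
Q = 0 ⇒ ΔU = −W_by = 10210 J.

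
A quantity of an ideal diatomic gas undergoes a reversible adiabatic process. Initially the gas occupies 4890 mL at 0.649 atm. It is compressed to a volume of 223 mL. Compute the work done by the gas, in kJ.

γ = 7/5 for a diatomic ideal gas.
P₂ = P₁(V₁/V₂)^γ = 0.649×(4890/223)^(7/5) = 48.94 atm.
For a reversible adiabat, W_by_gas = (P₁V₁ − P₂V₂)/(γ−1).
W_by = (65760×0.00489 − 4.959×10^6×0.000223) / (2/5) = -1961 J.

W ≈ -1.96 kJ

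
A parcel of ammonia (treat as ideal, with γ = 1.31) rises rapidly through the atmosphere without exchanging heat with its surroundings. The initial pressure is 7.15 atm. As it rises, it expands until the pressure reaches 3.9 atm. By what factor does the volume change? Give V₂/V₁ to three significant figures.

From PV^γ = const, V₂/V₁ = (P₁/P₂)^(1/γ).
V₂/V₁ = (7.15/3.9)^(0.763) = 1.588.

V₂/V₁ ≈ 1.59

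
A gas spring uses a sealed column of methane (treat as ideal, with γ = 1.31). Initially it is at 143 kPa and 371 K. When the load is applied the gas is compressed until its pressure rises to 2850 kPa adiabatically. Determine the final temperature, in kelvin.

Along an adiabat T P^((1−γ)/γ) is constant, so T₂ = T₁ (P₂/P₁)^((γ−1)/γ).
T₂ = 371 × (2850/143)^(0.237) = 753.2 K.

T₂ ≈ 753 K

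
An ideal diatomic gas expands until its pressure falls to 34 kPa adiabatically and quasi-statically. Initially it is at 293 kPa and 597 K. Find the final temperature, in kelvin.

T₂ ≈ 323 K

Along an adiabat T P^((1−γ)/γ) is constant, so T₂ = T₁ (P₂/P₁)^((γ−1)/γ).
For a diatomic ideal gas γ = 7/5, so (γ−1)/γ = 2/7.
T₂ = 597 × (34/293)^(2/7) = 322.6 K.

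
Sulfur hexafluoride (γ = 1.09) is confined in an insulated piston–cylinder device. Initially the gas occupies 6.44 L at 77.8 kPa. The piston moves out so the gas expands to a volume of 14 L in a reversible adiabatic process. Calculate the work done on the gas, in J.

W ≈ -376 J

P₂ = P₁(V₁/V₂)^γ = 77.8×(6.44/14)^(1.09) = 33.37 kPa.
For a reversible adiabat, W_by_gas = (P₁V₁ − P₂V₂)/(γ−1).
W_by = (77800×0.00644 − 33370×0.014) / (0.09) = 375.8 J.
W_on_gas = −W_by = -375.8 J.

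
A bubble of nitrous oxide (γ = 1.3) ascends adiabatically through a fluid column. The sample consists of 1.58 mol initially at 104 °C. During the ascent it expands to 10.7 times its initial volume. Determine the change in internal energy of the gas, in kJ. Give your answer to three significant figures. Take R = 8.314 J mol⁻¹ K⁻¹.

ΔU ≈ -8.40 kJ

For a reversible adiabat TV^(γ−1) is constant, so T₂ = T₁ (V₁/V₂)^(γ−1).
T₁ = 104 °C = 377.1 K.
T₂ = 377.1 × (1/10.7)^(0.3) = 185.2 K.
Q = 0, so ΔU = W_on_gas = nCᵥΔT with Cᵥ = R/(γ−1) = 27.71 J/(mol·K).
ΔU = 1.58 × 27.71 × (185.2 − 377.1) = -8404 J.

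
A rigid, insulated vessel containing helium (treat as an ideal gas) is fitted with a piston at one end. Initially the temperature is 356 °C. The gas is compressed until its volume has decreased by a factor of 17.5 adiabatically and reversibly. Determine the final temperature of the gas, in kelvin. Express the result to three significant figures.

T₂ ≈ 4240 K

For a reversible adiabat TV^(γ−1) is constant, so T₂ = T₁ (V₁/V₂)^(γ−1).
For a monatomic ideal gas γ = 5/3, so γ−1 = 2/3.
T₁ = 356 °C = 629.1 K.
T₂ = 629.1 × 17.5^(2/3) = 4241 K.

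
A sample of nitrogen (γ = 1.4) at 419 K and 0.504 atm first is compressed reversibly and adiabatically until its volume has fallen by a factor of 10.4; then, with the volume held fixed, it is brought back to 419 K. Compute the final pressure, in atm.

Adiabatic step (PV^γ = const): P₂ = 0.504×10.4^(1.4) = 13.37 atm; T₂ = 419×10.4^(0.4) = 1069 K.
Isochoric: P₃ = P₂(T₃/T₂) = 13.37 × (419/1069) = 5.242 atm.

P₃ ≈ 5.24 atm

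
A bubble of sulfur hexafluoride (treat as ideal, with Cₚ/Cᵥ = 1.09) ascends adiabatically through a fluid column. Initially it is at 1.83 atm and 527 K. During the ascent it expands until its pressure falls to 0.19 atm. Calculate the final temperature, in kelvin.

Adiabatic: T₂/T₁ = (P₂/P₁)^((γ−1)/γ).
T₂ = 527 × (0.19/1.83)^(0.0826) = 437.1 K.

T₂ ≈ 437 K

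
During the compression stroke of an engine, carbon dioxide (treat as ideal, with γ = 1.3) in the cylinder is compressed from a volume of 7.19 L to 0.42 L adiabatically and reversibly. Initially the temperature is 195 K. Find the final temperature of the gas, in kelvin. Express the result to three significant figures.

Adiabatic: T₁V₁^(γ−1) = T₂V₂^(γ−1) ⇒ T₂ = T₁ (V₁/V₂)^(γ−1).
T₂ = 195 × (7.19/0.42)^(0.3) = 457.2 K.

T₂ ≈ 457 K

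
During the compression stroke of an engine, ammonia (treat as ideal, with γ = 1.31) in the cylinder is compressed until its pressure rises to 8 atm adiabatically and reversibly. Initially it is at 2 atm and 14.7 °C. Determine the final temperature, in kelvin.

Adiabatic: T₂/T₁ = (P₂/P₁)^((γ−1)/γ).
T₁ = 14.7 °C = 287.8 K.
T₂ = 287.8 × (8/2)^(0.237) = 399.6 K.

T₂ ≈ 400 K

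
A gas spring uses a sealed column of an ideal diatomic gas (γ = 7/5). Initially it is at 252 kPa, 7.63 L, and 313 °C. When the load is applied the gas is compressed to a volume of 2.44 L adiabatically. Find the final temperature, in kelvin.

T₂ ≈ 925 K

Adiabatic: T₁V₁^(γ−1) = T₂V₂^(γ−1) ⇒ T₂ = T₁ (V₁/V₂)^(γ−1).
T₁ = 313 °C = 586.1 K.
T₂ = 586.1 × (7.63/2.44)^(2/5) = 924.8 K.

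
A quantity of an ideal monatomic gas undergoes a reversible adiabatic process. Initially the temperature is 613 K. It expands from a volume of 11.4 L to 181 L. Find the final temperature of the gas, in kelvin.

T₂ ≈ 97.0 K

For a reversible adiabat TV^(γ−1) is constant, so T₂ = T₁ (V₁/V₂)^(γ−1).
For a monatomic ideal gas γ = 5/3, so γ−1 = 2/3.
T₂ = 613 × (11.4/181)^(2/3) = 97.04 K.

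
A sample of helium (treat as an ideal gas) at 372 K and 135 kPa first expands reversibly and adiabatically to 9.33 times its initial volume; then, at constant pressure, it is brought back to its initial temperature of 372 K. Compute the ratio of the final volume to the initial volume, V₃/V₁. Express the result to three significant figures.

For a monatomic ideal gas γ = 5/3.
Adiabatic step: V₂/V₁ = 9.33; T₂ = T₁·(1/9.33)^(2/3) = 83.94 K.
Isobaric step: V₃/V₂ = T₃/T₂ = 372/83.94.
V₃/V₁ = (V₂/V₁)(V₃/V₂) = 9.33 × (372/83.94) = 41.35.

V₃/V₁ ≈ 41.3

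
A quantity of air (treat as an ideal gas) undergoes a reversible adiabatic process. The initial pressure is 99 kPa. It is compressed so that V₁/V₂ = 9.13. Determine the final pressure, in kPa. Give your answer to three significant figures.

P₂ ≈ 2190 kPa

Since PV^γ is constant along a reversible adiabat, P₂ = P₁ (V₁/V₂)^γ.
For a diatomic ideal gas γ = 7/5.
P₂ = 99 × 9.13^(7/5) = 2189 kPa.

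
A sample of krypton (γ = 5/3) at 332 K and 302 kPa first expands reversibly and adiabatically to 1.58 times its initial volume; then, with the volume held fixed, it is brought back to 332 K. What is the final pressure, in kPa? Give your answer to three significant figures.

Adiabatic step (PV^γ = const): P₂ = 302×(1/1.58)^(5/3) = 140.9 kPa; T₂ = 332×(1/1.58)^(2/3) = 244.7 K.
Isochoric: P₃ = P₂(T₃/T₂) = 140.9 × (332/244.7) = 191.1 kPa.

P₃ ≈ 191 kPa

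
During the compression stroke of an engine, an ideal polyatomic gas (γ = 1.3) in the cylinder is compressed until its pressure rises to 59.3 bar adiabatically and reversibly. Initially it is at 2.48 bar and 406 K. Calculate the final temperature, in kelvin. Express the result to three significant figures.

Adiabatic: T₂/T₁ = (P₂/P₁)^((γ−1)/γ).
T₂ = 406 × (59.3/2.48)^(0.231) = 844.6 K.

T₂ ≈ 845 K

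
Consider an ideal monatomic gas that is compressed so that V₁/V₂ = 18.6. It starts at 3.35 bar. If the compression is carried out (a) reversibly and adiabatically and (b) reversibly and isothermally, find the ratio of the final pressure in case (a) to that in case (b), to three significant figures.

P_adiabatic / P_isothermal ≈ 7.02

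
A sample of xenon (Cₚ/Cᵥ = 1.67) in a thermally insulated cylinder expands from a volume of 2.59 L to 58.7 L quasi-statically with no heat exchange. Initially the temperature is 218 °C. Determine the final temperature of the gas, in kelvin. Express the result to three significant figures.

For a reversible adiabat TV^(γ−1) is constant, so T₂ = T₁ (V₁/V₂)^(γ−1).
T₁ = 218 °C = 491.1 K.
T₂ = 491.1 × (2.59/58.7)^(0.67) = 60.69 K.

T₂ ≈ 60.7 K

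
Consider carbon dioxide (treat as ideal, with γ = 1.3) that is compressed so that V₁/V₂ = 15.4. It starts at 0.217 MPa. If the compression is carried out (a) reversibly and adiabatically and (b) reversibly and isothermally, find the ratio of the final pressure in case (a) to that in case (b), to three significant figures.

P_adiabatic / P_isothermal ≈ 2.27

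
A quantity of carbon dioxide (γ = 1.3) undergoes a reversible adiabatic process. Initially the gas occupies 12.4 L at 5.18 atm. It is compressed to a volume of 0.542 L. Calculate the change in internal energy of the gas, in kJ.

ΔU ≈ 33.8 kJ

P₂ = P₁(V₁/V₂)^γ = 5.18×(12.4/0.542)^(1.3) = 303.1 atm.
For a reversible adiabat, W_by_gas = (P₁V₁ − P₂V₂)/(γ−1).
W_by = (524900×0.0124 − 3.071×10^7×0.000542) / (0.3) = -33790 J.
Q = 0 ⇒ ΔU = −W_by = 33790 J.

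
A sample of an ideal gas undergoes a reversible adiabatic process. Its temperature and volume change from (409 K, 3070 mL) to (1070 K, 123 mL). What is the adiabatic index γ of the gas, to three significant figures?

γ ≈ 1.30

TV^(γ−1) = const ⇒ γ − 1 = ln(T₂/T₁) / ln(V₁/V₂).
γ = 1 + ln(1070/409) / ln(3070/123) = 1.299.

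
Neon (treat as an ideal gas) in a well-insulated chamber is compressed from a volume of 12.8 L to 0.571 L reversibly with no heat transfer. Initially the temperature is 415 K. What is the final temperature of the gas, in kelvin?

T₂ ≈ 3300 K

Adiabatic: T₁V₁^(γ−1) = T₂V₂^(γ−1) ⇒ T₂ = T₁ (V₁/V₂)^(γ−1).
For a monatomic ideal gas γ = 5/3, so γ−1 = 2/3.
T₂ = 415 × (12.8/0.571)^(2/3) = 3299 K.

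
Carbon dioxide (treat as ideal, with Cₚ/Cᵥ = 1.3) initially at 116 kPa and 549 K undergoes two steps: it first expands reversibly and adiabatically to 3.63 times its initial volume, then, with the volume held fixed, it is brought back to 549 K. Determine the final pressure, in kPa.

P₃ ≈ 32.0 kPa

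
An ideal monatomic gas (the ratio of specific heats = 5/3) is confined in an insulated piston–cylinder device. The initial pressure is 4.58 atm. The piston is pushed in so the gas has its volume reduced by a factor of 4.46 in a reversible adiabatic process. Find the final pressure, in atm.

Adiabatic: P₁V₁^γ = P₂V₂^γ ⇒ P₂ = P₁ (V₁/V₂)^γ.
P₂ = 4.58 × 4.46^(5/3) = 55.35 atm.

P₂ ≈ 55.3 atm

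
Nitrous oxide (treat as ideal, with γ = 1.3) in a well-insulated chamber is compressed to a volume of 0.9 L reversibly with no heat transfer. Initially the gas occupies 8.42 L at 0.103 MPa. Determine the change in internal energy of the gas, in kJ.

ΔU ≈ 2.76 kJ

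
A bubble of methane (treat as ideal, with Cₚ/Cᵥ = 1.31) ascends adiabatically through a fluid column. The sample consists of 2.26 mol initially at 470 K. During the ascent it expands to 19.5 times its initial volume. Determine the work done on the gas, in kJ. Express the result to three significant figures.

W ≈ -17.1 kJ

Adiabatic: T₁V₁^(γ−1) = T₂V₂^(γ−1) ⇒ T₂ = T₁ (V₁/V₂)^(γ−1).
T₂ = 470 × (1/19.5)^(0.31) = 187.1 K.
Q = 0, so ΔU = W_on_gas = nCᵥΔT with Cᵥ = R/(γ−1) = 26.82 J/(mol·K).
ΔU = 2.26 × 26.82 × (187.1 − 470) = -17140 J.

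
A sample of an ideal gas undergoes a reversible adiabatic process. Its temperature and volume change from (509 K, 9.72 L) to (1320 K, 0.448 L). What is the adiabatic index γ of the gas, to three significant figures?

TV^(γ−1) = const ⇒ γ − 1 = ln(T₂/T₁) / ln(V₁/V₂).
γ = 1 + ln(1320/509) / ln(9.72/0.448) = 1.31.

γ ≈ 1.31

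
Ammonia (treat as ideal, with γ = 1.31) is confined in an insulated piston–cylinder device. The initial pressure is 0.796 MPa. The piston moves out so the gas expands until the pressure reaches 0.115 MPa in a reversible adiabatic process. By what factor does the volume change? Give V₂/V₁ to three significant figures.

V₂/V₁ ≈ 4.38

From PV^γ = const, V₂/V₁ = (P₁/P₂)^(1/γ).
V₂/V₁ = (0.796/0.115)^(0.763) = 4.379.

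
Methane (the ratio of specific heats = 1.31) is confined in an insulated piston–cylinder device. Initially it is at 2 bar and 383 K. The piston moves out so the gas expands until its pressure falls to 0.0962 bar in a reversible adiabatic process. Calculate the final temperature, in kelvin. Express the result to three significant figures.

Adiabatic: T₂/T₁ = (P₂/P₁)^((γ−1)/γ).
T₂ = 383 × (0.0962/2)^(0.237) = 186.8 K.

T₂ ≈ 187 K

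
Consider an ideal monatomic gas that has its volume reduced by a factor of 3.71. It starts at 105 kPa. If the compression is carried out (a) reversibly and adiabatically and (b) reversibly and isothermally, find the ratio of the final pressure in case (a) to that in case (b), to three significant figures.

For a monatomic ideal gas γ = 5/3.
Isothermal: P_b = P₁(V₁/V₂) = 105×3.71.
Adiabatic: P_a = P₁(V₁/V₂)^γ = 105×3.71^(5/3).
P_a/P_b = (V₁/V₂)^(γ−1) = 3.71^(2/3) = 2.397.

P_adiabatic / P_isothermal ≈ 2.40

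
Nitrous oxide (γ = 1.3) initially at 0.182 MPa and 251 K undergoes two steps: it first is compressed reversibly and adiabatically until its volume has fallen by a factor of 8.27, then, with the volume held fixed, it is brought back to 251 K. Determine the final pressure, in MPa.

P₃ ≈ 1.51 MPa

Adiabatic step (PV^γ = const): P₂ = 0.182×8.27^(1.3) = 2.837 MPa; T₂ = 251×8.27^(0.3) = 473.1 K.
Isochoric: P₃ = P₂(T₃/T₂) = 2.837 × (251/473.1) = 1.505 MPa.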